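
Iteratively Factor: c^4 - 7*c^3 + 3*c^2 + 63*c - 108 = (c - 3)*(c^3 - 4*c^2 - 9*c + 36) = (c - 3)^2*(c^2 - c - 12) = (c - 3)^2*(c + 3)*(c - 4)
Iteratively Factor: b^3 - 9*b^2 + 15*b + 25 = (b + 1)*(b^2 - 10*b + 25) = (b - 5)*(b + 1)*(b - 5)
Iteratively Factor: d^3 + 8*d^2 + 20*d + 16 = (d + 4)*(d^2 + 4*d + 4) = (d + 2)*(d + 4)*(d + 2)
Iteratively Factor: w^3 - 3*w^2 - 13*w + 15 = (w + 3)*(w^2 - 6*w + 5) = (w - 5)*(w + 3)*(w - 1)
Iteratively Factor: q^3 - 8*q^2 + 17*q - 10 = (q - 1)*(q^2 - 7*q + 10) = (q - 5)*(q - 1)*(q - 2)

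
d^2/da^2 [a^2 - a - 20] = 2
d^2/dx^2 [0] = 0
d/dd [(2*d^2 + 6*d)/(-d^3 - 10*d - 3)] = 2*(d*(d + 3)*(3*d^2 + 10) - (2*d + 3)*(d^3 + 10*d + 3))/(d^3 + 10*d + 3)^2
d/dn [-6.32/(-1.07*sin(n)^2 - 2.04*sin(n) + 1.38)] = -(13.5248*sin(n) + 12.8928)*cos(n)/(1.07*sin(n)^2 + 2.04*sin(n) - 1.38)^2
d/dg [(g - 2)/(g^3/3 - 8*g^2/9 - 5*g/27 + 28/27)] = 162*(-3*g^3 + 13*g^2 - 16*g + 3)/(81*g^6 - 432*g^5 + 486*g^4 + 744*g^3 - 1319*g^2 - 280*g + 784)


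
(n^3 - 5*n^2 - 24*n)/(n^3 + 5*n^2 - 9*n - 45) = n*(n - 8)/(n^2 + 2*n - 15)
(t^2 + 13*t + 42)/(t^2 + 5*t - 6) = (t + 7)/(t - 1)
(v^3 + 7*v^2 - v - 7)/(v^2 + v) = v + 6 - 7/v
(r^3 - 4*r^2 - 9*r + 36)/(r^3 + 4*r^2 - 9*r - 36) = (r - 4)/(r + 4)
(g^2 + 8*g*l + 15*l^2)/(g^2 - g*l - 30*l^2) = (g + 3*l)/(g - 6*l)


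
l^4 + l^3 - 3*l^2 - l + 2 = (l - 1)^2*(l + 1)*(l + 2)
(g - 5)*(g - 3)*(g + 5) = g^3 - 3*g^2 - 25*g + 75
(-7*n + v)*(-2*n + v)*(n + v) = 14*n^3 + 5*n^2*v - 8*n*v^2 + v^3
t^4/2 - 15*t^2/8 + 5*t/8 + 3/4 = (t/2 + 1)*(t - 3/2)*(t - 1)*(t + 1/2)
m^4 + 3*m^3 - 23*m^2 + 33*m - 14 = (m - 2)*(m - 1)^2*(m + 7)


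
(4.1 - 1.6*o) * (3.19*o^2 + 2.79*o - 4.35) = -5.104*o^3 + 8.615*o^2 + 18.399*o - 17.835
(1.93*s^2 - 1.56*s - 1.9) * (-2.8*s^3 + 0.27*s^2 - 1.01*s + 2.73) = -5.404*s^5 + 4.8891*s^4 + 2.9495*s^3 + 6.3315*s^2 - 2.3398*s - 5.187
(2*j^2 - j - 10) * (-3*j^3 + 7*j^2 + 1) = -6*j^5 + 17*j^4 + 23*j^3 - 68*j^2 - j - 10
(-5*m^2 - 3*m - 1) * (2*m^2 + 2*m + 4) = -10*m^4 - 16*m^3 - 28*m^2 - 14*m - 4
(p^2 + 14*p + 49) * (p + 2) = p^3 + 16*p^2 + 77*p + 98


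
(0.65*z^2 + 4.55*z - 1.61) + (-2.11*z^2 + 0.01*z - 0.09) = -1.46*z^2 + 4.56*z - 1.7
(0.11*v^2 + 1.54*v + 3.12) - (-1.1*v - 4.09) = 0.11*v^2 + 2.64*v + 7.21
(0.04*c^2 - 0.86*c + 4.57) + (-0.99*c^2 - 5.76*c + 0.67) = -0.95*c^2 - 6.62*c + 5.24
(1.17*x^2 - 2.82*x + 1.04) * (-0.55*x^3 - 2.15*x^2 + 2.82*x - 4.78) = -0.6435*x^5 - 0.9645*x^4 + 8.7904*x^3 - 15.781*x^2 + 16.4124*x - 4.9712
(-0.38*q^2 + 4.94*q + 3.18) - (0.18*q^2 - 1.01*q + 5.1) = -0.56*q^2 + 5.95*q - 1.92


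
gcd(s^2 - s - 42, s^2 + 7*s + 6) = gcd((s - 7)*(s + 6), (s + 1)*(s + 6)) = s + 6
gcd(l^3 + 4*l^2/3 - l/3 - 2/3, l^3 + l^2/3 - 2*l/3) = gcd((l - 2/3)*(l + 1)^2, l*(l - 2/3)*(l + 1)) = l^2 + l/3 - 2/3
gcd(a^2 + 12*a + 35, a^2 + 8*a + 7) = a + 7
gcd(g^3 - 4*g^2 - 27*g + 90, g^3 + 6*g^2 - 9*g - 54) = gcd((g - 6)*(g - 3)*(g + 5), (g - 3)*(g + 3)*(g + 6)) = g - 3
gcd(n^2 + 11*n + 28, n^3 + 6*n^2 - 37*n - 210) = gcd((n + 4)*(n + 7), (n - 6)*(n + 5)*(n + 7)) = n + 7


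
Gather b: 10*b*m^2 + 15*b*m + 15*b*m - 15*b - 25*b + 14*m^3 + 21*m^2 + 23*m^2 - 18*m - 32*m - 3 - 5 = b*(10*m^2 + 30*m - 40) + 14*m^3 + 44*m^2 - 50*m - 8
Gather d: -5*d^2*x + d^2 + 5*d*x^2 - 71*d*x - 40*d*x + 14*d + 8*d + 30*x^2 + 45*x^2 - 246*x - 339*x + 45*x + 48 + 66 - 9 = d^2*(1 - 5*x) + d*(5*x^2 - 111*x + 22) + 75*x^2 - 540*x + 105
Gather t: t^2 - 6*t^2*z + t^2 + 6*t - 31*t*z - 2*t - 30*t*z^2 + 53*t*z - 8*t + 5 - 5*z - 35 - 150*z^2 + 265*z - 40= t^2*(2 - 6*z) + t*(-30*z^2 + 22*z - 4) - 150*z^2 + 260*z - 70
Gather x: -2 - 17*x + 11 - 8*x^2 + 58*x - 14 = -8*x^2 + 41*x - 5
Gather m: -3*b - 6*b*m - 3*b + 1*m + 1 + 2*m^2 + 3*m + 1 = -6*b + 2*m^2 + m*(4 - 6*b) + 2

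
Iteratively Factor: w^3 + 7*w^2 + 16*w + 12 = (w + 2)*(w^2 + 5*w + 6) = (w + 2)*(w + 3)*(w + 2)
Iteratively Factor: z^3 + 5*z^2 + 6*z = (z + 3)*(z^2 + 2*z) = (z + 2)*(z + 3)*(z)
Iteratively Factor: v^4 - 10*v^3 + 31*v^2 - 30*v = (v - 3)*(v^3 - 7*v^2 + 10*v) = (v - 3)*(v - 2)*(v^2 - 5*v) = (v - 5)*(v - 3)*(v - 2)*(v)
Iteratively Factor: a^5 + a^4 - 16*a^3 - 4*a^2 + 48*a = (a - 2)*(a^4 + 3*a^3 - 10*a^2 - 24*a) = (a - 2)*(a + 4)*(a^3 - a^2 - 6*a) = (a - 2)*(a + 2)*(a + 4)*(a^2 - 3*a) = a*(a - 2)*(a + 2)*(a + 4)*(a - 3)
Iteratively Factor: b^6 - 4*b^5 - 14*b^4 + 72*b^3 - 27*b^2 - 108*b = (b - 3)*(b^5 - b^4 - 17*b^3 + 21*b^2 + 36*b) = b*(b - 3)*(b^4 - b^3 - 17*b^2 + 21*b + 36) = b*(b - 3)^2*(b^3 + 2*b^2 - 11*b - 12) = b*(b - 3)^3*(b^2 + 5*b + 4) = b*(b - 3)^3*(b + 1)*(b + 4)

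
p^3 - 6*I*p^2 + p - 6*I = (p - 6*I)*(p - I)*(p + I)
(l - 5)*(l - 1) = l^2 - 6*l + 5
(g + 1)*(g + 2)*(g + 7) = g^3 + 10*g^2 + 23*g + 14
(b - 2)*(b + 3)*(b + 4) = b^3 + 5*b^2 - 2*b - 24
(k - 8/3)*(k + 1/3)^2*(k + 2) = k^4 - 17*k^2/3 - 98*k/27 - 16/27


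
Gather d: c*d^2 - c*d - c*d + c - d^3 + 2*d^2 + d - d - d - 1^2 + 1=c - d^3 + d^2*(c + 2) + d*(-2*c - 1)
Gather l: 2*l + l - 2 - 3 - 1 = 3*l - 6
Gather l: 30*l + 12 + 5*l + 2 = 35*l + 14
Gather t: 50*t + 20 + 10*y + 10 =50*t + 10*y + 30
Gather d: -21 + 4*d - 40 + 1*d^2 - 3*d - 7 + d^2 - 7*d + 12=2*d^2 - 6*d - 56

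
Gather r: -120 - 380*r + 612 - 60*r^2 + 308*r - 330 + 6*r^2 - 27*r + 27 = -54*r^2 - 99*r + 189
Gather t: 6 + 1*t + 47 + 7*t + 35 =8*t + 88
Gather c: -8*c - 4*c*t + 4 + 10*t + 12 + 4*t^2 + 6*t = c*(-4*t - 8) + 4*t^2 + 16*t + 16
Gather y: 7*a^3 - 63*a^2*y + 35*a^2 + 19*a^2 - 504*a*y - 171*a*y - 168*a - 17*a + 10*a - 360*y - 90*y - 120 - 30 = 7*a^3 + 54*a^2 - 175*a + y*(-63*a^2 - 675*a - 450) - 150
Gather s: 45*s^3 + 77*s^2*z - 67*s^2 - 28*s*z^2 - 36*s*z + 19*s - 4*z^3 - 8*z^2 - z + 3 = 45*s^3 + s^2*(77*z - 67) + s*(-28*z^2 - 36*z + 19) - 4*z^3 - 8*z^2 - z + 3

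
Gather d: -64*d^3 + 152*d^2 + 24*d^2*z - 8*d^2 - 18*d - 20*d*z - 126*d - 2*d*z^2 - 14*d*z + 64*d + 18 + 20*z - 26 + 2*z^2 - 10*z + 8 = -64*d^3 + d^2*(24*z + 144) + d*(-2*z^2 - 34*z - 80) + 2*z^2 + 10*z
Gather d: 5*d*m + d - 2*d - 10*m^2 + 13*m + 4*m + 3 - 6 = d*(5*m - 1) - 10*m^2 + 17*m - 3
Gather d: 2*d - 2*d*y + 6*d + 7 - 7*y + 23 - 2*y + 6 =d*(8 - 2*y) - 9*y + 36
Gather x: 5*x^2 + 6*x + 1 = 5*x^2 + 6*x + 1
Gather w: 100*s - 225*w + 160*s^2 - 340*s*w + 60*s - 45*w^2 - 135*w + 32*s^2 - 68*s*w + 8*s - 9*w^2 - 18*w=192*s^2 + 168*s - 54*w^2 + w*(-408*s - 378)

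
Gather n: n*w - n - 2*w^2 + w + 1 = n*(w - 1) - 2*w^2 + w + 1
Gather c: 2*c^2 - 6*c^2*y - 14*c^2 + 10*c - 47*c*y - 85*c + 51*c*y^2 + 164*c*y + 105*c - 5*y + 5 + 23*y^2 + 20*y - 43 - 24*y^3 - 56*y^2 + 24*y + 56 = c^2*(-6*y - 12) + c*(51*y^2 + 117*y + 30) - 24*y^3 - 33*y^2 + 39*y + 18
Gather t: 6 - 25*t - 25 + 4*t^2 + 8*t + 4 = 4*t^2 - 17*t - 15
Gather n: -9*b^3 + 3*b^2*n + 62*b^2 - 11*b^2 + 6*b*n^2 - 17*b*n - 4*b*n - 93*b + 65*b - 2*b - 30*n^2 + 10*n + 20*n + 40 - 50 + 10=-9*b^3 + 51*b^2 - 30*b + n^2*(6*b - 30) + n*(3*b^2 - 21*b + 30)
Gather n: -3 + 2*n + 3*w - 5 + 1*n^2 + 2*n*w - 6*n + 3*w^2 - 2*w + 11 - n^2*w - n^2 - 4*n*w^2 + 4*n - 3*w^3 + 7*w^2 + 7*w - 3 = -n^2*w + n*(-4*w^2 + 2*w) - 3*w^3 + 10*w^2 + 8*w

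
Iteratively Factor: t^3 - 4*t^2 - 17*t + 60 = (t + 4)*(t^2 - 8*t + 15) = (t - 3)*(t + 4)*(t - 5)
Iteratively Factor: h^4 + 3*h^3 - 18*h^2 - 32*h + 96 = (h - 3)*(h^3 + 6*h^2 - 32) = (h - 3)*(h + 4)*(h^2 + 2*h - 8) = (h - 3)*(h - 2)*(h + 4)*(h + 4)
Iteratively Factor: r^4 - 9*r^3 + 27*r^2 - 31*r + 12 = (r - 1)*(r^3 - 8*r^2 + 19*r - 12) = (r - 4)*(r - 1)*(r^2 - 4*r + 3) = (r - 4)*(r - 3)*(r - 1)*(r - 1)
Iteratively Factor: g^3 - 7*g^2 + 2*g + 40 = (g + 2)*(g^2 - 9*g + 20) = (g - 5)*(g + 2)*(g - 4)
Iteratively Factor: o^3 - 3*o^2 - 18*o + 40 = (o - 5)*(o^2 + 2*o - 8) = (o - 5)*(o - 2)*(o + 4)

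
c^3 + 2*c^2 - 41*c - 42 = (c - 6)*(c + 1)*(c + 7)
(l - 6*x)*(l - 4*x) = l^2 - 10*l*x + 24*x^2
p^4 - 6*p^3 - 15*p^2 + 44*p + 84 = (p - 7)*(p - 3)*(p + 2)^2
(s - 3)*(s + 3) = s^2 - 9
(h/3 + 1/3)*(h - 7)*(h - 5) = h^3/3 - 11*h^2/3 + 23*h/3 + 35/3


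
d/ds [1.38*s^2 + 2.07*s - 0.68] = 2.76*s + 2.07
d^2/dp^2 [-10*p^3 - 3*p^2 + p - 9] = -60*p - 6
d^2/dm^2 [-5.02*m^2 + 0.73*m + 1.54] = -10.0400000000000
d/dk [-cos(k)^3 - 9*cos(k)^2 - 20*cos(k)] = (3*cos(k)^2 + 18*cos(k) + 20)*sin(k)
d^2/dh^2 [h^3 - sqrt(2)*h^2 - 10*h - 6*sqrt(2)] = 6*h - 2*sqrt(2)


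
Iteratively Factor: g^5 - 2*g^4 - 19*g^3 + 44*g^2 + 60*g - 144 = (g - 3)*(g^4 + g^3 - 16*g^2 - 4*g + 48) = (g - 3)*(g - 2)*(g^3 + 3*g^2 - 10*g - 24) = (g - 3)^2*(g - 2)*(g^2 + 6*g + 8) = (g - 3)^2*(g - 2)*(g + 2)*(g + 4)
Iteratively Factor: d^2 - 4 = (d - 2)*(d + 2)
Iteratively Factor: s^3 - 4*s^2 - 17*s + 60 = (s - 5)*(s^2 + s - 12) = (s - 5)*(s + 4)*(s - 3)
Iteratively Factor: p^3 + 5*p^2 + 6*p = (p + 2)*(p^2 + 3*p) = (p + 2)*(p + 3)*(p)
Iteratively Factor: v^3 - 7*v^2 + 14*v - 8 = (v - 2)*(v^2 - 5*v + 4) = (v - 4)*(v - 2)*(v - 1)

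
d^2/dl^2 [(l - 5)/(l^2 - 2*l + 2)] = 2*((7 - 3*l)*(l^2 - 2*l + 2) + 4*(l - 5)*(l - 1)^2)/(l^2 - 2*l + 2)^3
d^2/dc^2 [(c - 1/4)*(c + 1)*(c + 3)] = 6*c + 15/2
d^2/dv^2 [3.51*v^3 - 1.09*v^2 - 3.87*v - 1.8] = 21.06*v - 2.18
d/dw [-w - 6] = -1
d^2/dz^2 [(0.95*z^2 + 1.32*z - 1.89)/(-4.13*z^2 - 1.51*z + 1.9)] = (-33.181246*z^3 + 148.697346*z^2 + 8.57140200000001*z + 23.847278)/(70.444997*z^6 + 77.267757*z^5 - 68.973891*z^4 - 67.650869*z^3 + 31.73133*z^2 + 16.3533*z - 6.859)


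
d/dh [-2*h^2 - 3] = -4*h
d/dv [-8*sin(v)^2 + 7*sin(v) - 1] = (7 - 16*sin(v))*cos(v)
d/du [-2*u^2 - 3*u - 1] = -4*u - 3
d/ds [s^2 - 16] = 2*s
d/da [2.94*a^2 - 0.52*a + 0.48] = 5.88*a - 0.52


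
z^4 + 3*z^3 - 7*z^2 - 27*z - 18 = (z - 3)*(z + 1)*(z + 2)*(z + 3)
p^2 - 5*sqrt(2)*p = p*(p - 5*sqrt(2))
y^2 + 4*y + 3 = (y + 1)*(y + 3)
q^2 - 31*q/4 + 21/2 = (q - 6)*(q - 7/4)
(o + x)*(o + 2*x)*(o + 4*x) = o^3 + 7*o^2*x + 14*o*x^2 + 8*x^3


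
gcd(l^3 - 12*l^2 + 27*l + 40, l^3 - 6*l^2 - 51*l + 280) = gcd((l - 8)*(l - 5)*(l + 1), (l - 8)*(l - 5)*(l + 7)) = l^2 - 13*l + 40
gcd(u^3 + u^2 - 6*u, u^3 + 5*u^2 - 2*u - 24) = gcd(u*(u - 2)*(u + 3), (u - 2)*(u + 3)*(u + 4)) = u^2 + u - 6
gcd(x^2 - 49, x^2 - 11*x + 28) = x - 7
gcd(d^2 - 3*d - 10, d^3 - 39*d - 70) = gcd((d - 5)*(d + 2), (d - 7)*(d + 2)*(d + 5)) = d + 2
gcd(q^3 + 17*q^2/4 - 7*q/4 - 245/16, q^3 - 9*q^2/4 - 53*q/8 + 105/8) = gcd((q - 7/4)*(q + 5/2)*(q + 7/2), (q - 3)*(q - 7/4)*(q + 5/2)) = q^2 + 3*q/4 - 35/8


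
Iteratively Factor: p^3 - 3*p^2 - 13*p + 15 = (p - 5)*(p^2 + 2*p - 3) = (p - 5)*(p + 3)*(p - 1)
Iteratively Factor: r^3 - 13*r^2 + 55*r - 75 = (r - 5)*(r^2 - 8*r + 15) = (r - 5)*(r - 3)*(r - 5)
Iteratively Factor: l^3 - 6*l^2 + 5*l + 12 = (l - 3)*(l^2 - 3*l - 4) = (l - 4)*(l - 3)*(l + 1)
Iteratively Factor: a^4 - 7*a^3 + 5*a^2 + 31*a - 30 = (a - 5)*(a^3 - 2*a^2 - 5*a + 6) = (a - 5)*(a + 2)*(a^2 - 4*a + 3) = (a - 5)*(a - 3)*(a + 2)*(a - 1)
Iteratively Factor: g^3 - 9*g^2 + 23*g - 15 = (g - 5)*(g^2 - 4*g + 3) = (g - 5)*(g - 3)*(g - 1)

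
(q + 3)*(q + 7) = q^2 + 10*q + 21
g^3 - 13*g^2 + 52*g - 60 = (g - 6)*(g - 5)*(g - 2)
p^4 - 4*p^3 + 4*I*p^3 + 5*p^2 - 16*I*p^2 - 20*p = p*(p - 4)*(p - I)*(p + 5*I)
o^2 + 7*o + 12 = (o + 3)*(o + 4)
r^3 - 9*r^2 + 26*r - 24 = (r - 4)*(r - 3)*(r - 2)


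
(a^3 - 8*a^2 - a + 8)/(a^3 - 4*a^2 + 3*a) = (a^2 - 7*a - 8)/(a*(a - 3))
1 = 1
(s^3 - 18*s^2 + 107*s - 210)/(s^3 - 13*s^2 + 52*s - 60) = (s - 7)/(s - 2)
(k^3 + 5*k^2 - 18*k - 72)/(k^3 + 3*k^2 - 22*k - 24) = (k + 3)/(k + 1)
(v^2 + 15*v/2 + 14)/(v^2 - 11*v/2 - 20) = (2*v^2 + 15*v + 28)/(2*v^2 - 11*v - 40)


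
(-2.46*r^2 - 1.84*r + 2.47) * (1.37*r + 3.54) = -3.3702*r^3 - 11.2292*r^2 - 3.1297*r + 8.7438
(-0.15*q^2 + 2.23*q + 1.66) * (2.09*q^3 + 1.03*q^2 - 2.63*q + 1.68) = -0.3135*q^5 + 4.5062*q^4 + 6.1608*q^3 - 4.4071*q^2 - 0.619399999999999*q + 2.7888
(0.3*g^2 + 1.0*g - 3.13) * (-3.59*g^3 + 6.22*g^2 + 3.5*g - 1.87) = -1.077*g^5 - 1.724*g^4 + 18.5067*g^3 - 16.5296*g^2 - 12.825*g + 5.8531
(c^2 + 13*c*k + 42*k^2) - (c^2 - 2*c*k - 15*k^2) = 15*c*k + 57*k^2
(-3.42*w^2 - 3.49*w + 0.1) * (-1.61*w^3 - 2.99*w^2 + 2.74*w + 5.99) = 5.5062*w^5 + 15.8447*w^4 + 0.903300000000002*w^3 - 30.3474*w^2 - 20.6311*w + 0.599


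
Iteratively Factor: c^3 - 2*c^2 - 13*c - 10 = (c + 2)*(c^2 - 4*c - 5) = (c + 1)*(c + 2)*(c - 5)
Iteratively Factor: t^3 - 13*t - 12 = (t + 3)*(t^2 - 3*t - 4) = (t - 4)*(t + 3)*(t + 1)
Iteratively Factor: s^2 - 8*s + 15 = (s - 5)*(s - 3)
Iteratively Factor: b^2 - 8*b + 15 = (b - 3)*(b - 5)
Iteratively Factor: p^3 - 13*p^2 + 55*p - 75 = (p - 5)*(p^2 - 8*p + 15) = (p - 5)*(p - 3)*(p - 5)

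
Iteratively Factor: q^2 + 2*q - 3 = (q + 3)*(q - 1)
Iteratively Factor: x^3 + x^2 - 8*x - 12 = (x + 2)*(x^2 - x - 6) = (x - 3)*(x + 2)*(x + 2)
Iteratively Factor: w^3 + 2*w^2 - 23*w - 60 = (w + 3)*(w^2 - w - 20) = (w - 5)*(w + 3)*(w + 4)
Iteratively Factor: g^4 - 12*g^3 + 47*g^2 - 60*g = (g - 5)*(g^3 - 7*g^2 + 12*g) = (g - 5)*(g - 4)*(g^2 - 3*g) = (g - 5)*(g - 4)*(g - 3)*(g)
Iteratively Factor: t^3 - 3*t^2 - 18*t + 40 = (t + 4)*(t^2 - 7*t + 10) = (t - 2)*(t + 4)*(t - 5)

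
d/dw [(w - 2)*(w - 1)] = 2*w - 3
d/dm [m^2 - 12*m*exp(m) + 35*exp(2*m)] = -12*m*exp(m) + 2*m + 70*exp(2*m) - 12*exp(m)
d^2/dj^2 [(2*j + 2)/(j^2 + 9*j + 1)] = 4*((j + 1)*(2*j + 9)^2 - (3*j + 10)*(j^2 + 9*j + 1))/(j^2 + 9*j + 1)^3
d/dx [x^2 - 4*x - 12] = 2*x - 4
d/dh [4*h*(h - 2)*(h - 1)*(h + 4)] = 16*h^3 + 12*h^2 - 80*h + 32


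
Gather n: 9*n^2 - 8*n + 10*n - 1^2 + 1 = 9*n^2 + 2*n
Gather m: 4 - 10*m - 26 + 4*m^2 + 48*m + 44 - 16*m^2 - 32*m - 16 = -12*m^2 + 6*m + 6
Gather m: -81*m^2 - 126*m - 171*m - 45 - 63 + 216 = -81*m^2 - 297*m + 108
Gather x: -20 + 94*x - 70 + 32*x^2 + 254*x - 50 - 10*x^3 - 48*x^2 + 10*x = -10*x^3 - 16*x^2 + 358*x - 140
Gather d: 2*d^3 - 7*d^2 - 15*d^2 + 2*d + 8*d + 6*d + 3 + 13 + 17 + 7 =2*d^3 - 22*d^2 + 16*d + 40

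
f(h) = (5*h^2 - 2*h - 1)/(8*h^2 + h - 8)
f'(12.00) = 0.00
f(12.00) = 0.60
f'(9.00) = 0.00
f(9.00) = 0.59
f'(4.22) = 0.01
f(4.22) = 0.57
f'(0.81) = -5.59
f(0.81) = -0.34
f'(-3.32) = 0.08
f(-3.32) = 0.79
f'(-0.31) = 0.68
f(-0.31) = -0.01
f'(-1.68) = 1.10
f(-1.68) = 1.28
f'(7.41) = 0.00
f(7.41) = 0.59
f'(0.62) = -0.79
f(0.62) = 0.07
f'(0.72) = -1.85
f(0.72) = -0.05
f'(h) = (-16*h - 1)*(5*h^2 - 2*h - 1)/(8*h^2 + h - 8)^2 + (10*h - 2)/(8*h^2 + h - 8)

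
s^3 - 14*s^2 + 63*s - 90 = (s - 6)*(s - 5)*(s - 3)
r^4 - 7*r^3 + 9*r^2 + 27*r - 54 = (r - 3)^3*(r + 2)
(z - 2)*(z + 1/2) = z^2 - 3*z/2 - 1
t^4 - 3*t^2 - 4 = (t - 2)*(t + 2)*(t - I)*(t + I)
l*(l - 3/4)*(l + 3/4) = l^3 - 9*l/16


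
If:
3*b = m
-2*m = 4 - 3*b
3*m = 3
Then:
No Solution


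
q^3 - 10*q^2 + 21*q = q*(q - 7)*(q - 3)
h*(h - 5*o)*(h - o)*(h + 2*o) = h^4 - 4*h^3*o - 7*h^2*o^2 + 10*h*o^3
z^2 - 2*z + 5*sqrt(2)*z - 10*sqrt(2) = (z - 2)*(z + 5*sqrt(2))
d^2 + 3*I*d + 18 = (d - 3*I)*(d + 6*I)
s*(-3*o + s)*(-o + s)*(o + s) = 3*o^3*s - o^2*s^2 - 3*o*s^3 + s^4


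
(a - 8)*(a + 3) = a^2 - 5*a - 24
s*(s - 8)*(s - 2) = s^3 - 10*s^2 + 16*s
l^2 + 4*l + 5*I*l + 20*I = (l + 4)*(l + 5*I)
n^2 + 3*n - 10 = (n - 2)*(n + 5)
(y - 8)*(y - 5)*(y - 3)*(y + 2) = y^4 - 14*y^3 + 47*y^2 + 38*y - 240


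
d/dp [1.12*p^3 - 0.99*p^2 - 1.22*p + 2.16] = 3.36*p^2 - 1.98*p - 1.22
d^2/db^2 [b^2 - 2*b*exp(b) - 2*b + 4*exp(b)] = -2*b*exp(b) + 2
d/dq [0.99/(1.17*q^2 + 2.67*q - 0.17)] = (-2.3166*q - 2.6433)/(1.17*q^2 + 2.67*q - 0.17)^2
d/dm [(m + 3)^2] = 2*m + 6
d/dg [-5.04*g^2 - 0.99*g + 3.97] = -10.08*g - 0.99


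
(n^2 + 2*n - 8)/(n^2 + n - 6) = (n + 4)/(n + 3)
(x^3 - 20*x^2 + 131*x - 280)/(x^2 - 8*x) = x - 12 + 35/x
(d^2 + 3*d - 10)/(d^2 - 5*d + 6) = (d + 5)/(d - 3)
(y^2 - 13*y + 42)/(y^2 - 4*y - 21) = (y - 6)/(y + 3)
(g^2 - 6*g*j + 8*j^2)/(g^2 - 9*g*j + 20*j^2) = (g - 2*j)/(g - 5*j)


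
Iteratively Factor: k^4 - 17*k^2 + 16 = (k + 4)*(k^3 - 4*k^2 - k + 4) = (k - 1)*(k + 4)*(k^2 - 3*k - 4) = (k - 1)*(k + 1)*(k + 4)*(k - 4)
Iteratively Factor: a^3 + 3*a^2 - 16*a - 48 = (a + 4)*(a^2 - a - 12) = (a - 4)*(a + 4)*(a + 3)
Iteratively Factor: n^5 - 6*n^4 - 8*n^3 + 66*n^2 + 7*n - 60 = (n + 1)*(n^4 - 7*n^3 - n^2 + 67*n - 60) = (n - 1)*(n + 1)*(n^3 - 6*n^2 - 7*n + 60) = (n - 5)*(n - 1)*(n + 1)*(n^2 - n - 12) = (n - 5)*(n - 1)*(n + 1)*(n + 3)*(n - 4)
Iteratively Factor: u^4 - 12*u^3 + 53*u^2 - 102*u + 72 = (u - 4)*(u^3 - 8*u^2 + 21*u - 18) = (u - 4)*(u - 3)*(u^2 - 5*u + 6) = (u - 4)*(u - 3)^2*(u - 2)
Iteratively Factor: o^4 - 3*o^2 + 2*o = (o - 1)*(o^3 + o^2 - 2*o) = o*(o - 1)*(o^2 + o - 2) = o*(o - 1)*(o + 2)*(o - 1)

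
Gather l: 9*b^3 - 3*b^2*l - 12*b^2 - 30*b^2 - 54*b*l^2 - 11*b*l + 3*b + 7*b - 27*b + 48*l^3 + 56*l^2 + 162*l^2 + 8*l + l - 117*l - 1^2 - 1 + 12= 9*b^3 - 42*b^2 - 17*b + 48*l^3 + l^2*(218 - 54*b) + l*(-3*b^2 - 11*b - 108) + 10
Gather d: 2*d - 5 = 2*d - 5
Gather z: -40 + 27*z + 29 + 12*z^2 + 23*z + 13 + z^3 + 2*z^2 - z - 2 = z^3 + 14*z^2 + 49*z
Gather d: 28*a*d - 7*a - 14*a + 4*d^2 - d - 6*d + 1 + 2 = -21*a + 4*d^2 + d*(28*a - 7) + 3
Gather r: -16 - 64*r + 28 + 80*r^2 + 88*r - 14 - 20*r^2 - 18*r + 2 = 60*r^2 + 6*r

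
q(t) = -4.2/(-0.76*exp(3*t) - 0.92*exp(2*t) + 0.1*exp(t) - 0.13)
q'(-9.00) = 0.00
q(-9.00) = 32.31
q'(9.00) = 0.00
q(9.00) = 0.00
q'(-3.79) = 0.33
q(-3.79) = 32.76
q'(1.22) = -0.29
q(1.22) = 0.11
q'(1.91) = -0.04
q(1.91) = 0.02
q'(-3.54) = 0.33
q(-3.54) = 32.84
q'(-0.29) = -10.16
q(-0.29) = 4.73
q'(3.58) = -0.00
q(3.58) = 0.00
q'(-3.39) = 0.31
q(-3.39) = 32.89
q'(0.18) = -3.90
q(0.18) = 1.60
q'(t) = -4.2*(2.28*exp(3*t) + 1.84*exp(2*t) - 0.1*exp(t))/(-0.76*exp(3*t) - 0.92*exp(2*t) + 0.1*exp(t) - 0.13)^2 = (-9.576*exp(2*t) - 7.728*exp(t) + 0.42)*exp(t)/(0.76*exp(3*t) + 0.92*exp(2*t) - 0.1*exp(t) + 0.13)^2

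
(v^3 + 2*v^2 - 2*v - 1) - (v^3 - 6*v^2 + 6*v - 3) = 8*v^2 - 8*v + 2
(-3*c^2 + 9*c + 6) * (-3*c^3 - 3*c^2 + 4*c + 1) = 9*c^5 - 18*c^4 - 57*c^3 + 15*c^2 + 33*c + 6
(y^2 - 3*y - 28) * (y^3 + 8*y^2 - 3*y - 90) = y^5 + 5*y^4 - 55*y^3 - 305*y^2 + 354*y + 2520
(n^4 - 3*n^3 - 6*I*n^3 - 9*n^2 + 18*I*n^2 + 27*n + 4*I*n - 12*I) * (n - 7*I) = n^5 - 3*n^4 - 13*I*n^4 - 51*n^3 + 39*I*n^3 + 153*n^2 + 67*I*n^2 + 28*n - 201*I*n - 84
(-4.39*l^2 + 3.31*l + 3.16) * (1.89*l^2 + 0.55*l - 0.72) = -8.2971*l^4 + 3.8414*l^3 + 10.9537*l^2 - 0.6452*l - 2.2752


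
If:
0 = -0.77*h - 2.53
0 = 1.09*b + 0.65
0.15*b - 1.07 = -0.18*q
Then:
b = -0.60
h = -3.29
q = 6.44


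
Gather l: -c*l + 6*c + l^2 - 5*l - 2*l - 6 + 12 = 6*c + l^2 + l*(-c - 7) + 6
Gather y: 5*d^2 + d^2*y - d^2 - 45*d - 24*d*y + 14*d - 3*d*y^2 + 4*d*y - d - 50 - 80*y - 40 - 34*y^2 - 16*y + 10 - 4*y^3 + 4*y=4*d^2 - 32*d - 4*y^3 + y^2*(-3*d - 34) + y*(d^2 - 20*d - 92) - 80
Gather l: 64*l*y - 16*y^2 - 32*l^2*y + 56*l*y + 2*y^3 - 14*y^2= -32*l^2*y + 120*l*y + 2*y^3 - 30*y^2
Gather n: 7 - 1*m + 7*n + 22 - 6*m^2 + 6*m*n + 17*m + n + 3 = -6*m^2 + 16*m + n*(6*m + 8) + 32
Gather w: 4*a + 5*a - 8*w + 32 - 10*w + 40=9*a - 18*w + 72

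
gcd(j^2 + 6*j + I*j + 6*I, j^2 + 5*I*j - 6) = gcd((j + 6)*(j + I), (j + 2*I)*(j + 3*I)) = 1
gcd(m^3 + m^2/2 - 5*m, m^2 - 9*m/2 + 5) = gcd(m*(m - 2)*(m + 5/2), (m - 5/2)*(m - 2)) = m - 2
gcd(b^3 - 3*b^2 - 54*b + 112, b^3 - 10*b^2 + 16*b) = b^2 - 10*b + 16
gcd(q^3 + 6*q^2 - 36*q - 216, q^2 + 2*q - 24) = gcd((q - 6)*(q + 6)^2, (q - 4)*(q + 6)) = q + 6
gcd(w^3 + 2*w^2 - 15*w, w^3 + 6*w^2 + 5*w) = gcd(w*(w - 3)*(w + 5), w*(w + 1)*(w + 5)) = w^2 + 5*w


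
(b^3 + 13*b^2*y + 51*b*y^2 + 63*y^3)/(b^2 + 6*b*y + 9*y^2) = b + 7*y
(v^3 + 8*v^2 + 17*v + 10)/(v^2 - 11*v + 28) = (v^3 + 8*v^2 + 17*v + 10)/(v^2 - 11*v + 28)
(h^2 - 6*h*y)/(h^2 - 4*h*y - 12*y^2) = h/(h + 2*y)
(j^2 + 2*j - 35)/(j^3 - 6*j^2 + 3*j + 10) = (j + 7)/(j^2 - j - 2)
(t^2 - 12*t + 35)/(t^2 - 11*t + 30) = (t - 7)/(t - 6)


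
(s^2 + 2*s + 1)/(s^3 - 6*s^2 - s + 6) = (s + 1)/(s^2 - 7*s + 6)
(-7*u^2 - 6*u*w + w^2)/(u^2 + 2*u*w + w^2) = (-7*u + w)/(u + w)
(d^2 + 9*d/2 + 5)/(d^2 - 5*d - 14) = (d + 5/2)/(d - 7)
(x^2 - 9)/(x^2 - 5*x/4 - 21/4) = 4*(x + 3)/(4*x + 7)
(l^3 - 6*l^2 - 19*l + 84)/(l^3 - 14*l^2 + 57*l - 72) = (l^2 - 3*l - 28)/(l^2 - 11*l + 24)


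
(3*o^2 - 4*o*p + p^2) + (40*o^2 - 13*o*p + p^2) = 43*o^2 - 17*o*p + 2*p^2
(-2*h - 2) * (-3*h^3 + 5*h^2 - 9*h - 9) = 6*h^4 - 4*h^3 + 8*h^2 + 36*h + 18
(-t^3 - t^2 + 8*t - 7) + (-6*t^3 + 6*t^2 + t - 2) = -7*t^3 + 5*t^2 + 9*t - 9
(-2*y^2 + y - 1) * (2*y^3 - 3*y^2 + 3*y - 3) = -4*y^5 + 8*y^4 - 11*y^3 + 12*y^2 - 6*y + 3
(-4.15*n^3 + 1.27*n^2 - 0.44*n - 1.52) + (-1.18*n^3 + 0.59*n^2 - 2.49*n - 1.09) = -5.33*n^3 + 1.86*n^2 - 2.93*n - 2.61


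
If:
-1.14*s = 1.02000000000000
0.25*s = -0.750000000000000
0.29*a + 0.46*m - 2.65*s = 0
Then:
No Solution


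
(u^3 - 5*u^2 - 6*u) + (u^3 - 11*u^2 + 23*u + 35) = 2*u^3 - 16*u^2 + 17*u + 35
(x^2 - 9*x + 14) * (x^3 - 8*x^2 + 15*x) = x^5 - 17*x^4 + 101*x^3 - 247*x^2 + 210*x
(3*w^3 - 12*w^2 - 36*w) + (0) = 3*w^3 - 12*w^2 - 36*w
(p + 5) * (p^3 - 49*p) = p^4 + 5*p^3 - 49*p^2 - 245*p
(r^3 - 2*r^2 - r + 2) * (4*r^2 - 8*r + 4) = 4*r^5 - 16*r^4 + 16*r^3 + 8*r^2 - 20*r + 8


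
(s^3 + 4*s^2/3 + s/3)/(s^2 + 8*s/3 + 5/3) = s*(3*s + 1)/(3*s + 5)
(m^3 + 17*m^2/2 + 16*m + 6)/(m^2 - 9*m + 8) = (m^3 + 17*m^2/2 + 16*m + 6)/(m^2 - 9*m + 8)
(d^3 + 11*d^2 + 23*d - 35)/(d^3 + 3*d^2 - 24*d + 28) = (d^2 + 4*d - 5)/(d^2 - 4*d + 4)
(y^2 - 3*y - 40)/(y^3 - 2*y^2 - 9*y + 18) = (y^2 - 3*y - 40)/(y^3 - 2*y^2 - 9*y + 18)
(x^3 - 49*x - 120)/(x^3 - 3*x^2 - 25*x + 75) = (x^2 - 5*x - 24)/(x^2 - 8*x + 15)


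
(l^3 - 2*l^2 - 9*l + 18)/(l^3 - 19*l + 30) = (l + 3)/(l + 5)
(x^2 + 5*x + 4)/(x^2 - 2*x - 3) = (x + 4)/(x - 3)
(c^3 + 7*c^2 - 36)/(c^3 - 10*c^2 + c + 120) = (c^2 + 4*c - 12)/(c^2 - 13*c + 40)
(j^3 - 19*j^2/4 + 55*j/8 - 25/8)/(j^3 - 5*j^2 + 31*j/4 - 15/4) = (4*j - 5)/(2*(2*j - 3))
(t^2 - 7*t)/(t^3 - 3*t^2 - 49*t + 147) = t/(t^2 + 4*t - 21)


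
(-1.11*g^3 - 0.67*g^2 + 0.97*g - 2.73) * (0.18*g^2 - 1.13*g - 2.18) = -0.1998*g^5 + 1.1337*g^4 + 3.3515*g^3 - 0.1269*g^2 + 0.970299999999999*g + 5.9514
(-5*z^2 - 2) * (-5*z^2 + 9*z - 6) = 25*z^4 - 45*z^3 + 40*z^2 - 18*z + 12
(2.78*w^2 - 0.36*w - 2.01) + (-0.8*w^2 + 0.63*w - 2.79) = 1.98*w^2 + 0.27*w - 4.8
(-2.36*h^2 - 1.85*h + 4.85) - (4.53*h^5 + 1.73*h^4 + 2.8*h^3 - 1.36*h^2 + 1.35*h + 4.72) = -4.53*h^5 - 1.73*h^4 - 2.8*h^3 - 1.0*h^2 - 3.2*h + 0.13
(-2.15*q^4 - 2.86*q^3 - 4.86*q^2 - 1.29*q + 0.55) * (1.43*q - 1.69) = -3.0745*q^5 - 0.4563*q^4 - 2.1164*q^3 + 6.3687*q^2 + 2.9666*q - 0.9295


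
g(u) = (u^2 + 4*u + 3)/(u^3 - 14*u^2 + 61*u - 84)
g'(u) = (2*u + 4)/(u^3 - 14*u^2 + 61*u - 84) + (-3*u^2 + 28*u - 61)*(u^2 + 4*u + 3)/(u^3 - 14*u^2 + 61*u - 84)^2 = (-u^4 - 8*u^3 + 108*u^2 - 84*u - 519)/(u^6 - 28*u^5 + 318*u^4 - 1876*u^3 + 6073*u^2 - 10248*u + 7056)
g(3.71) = 46.65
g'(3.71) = 126.21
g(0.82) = -0.16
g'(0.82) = -0.28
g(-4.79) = -0.01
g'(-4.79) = 0.00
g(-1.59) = 0.00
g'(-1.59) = -0.00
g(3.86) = 88.19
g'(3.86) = 586.45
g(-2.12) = 0.00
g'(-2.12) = 0.00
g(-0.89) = -0.00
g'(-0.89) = -0.02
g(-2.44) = 0.00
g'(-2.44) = 0.00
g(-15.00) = -0.02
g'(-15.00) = 0.00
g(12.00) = 0.54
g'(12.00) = -0.16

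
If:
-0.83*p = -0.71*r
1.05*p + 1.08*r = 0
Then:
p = 0.00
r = 0.00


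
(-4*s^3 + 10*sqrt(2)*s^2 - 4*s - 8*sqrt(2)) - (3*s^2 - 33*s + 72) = -4*s^3 - 3*s^2 + 10*sqrt(2)*s^2 + 29*s - 72 - 8*sqrt(2)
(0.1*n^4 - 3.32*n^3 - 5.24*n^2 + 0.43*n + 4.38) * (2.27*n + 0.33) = 0.227*n^5 - 7.5034*n^4 - 12.9904*n^3 - 0.7531*n^2 + 10.0845*n + 1.4454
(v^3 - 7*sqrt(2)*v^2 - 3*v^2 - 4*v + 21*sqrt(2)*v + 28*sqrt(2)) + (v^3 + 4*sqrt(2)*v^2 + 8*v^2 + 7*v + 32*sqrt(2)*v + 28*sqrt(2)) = 2*v^3 - 3*sqrt(2)*v^2 + 5*v^2 + 3*v + 53*sqrt(2)*v + 56*sqrt(2)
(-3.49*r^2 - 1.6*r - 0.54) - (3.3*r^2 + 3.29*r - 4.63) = -6.79*r^2 - 4.89*r + 4.09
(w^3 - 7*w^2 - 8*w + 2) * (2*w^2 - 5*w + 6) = 2*w^5 - 19*w^4 + 25*w^3 + 2*w^2 - 58*w + 12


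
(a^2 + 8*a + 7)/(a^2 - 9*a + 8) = (a^2 + 8*a + 7)/(a^2 - 9*a + 8)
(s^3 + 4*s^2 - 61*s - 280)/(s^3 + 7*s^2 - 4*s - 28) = (s^2 - 3*s - 40)/(s^2 - 4)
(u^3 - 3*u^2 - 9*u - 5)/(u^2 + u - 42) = (u^3 - 3*u^2 - 9*u - 5)/(u^2 + u - 42)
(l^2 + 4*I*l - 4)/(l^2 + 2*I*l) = (l + 2*I)/l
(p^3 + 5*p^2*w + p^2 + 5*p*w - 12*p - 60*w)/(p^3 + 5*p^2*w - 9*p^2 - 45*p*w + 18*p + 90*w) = (p + 4)/(p - 6)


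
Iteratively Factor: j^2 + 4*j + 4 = (j + 2)*(j + 2)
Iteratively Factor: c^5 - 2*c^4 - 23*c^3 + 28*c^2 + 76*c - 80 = (c - 5)*(c^4 + 3*c^3 - 8*c^2 - 12*c + 16) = (c - 5)*(c + 4)*(c^3 - c^2 - 4*c + 4) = (c - 5)*(c + 2)*(c + 4)*(c^2 - 3*c + 2) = (c - 5)*(c - 2)*(c + 2)*(c + 4)*(c - 1)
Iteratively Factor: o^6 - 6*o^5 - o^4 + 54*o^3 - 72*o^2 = (o)*(o^5 - 6*o^4 - o^3 + 54*o^2 - 72*o) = o*(o + 3)*(o^4 - 9*o^3 + 26*o^2 - 24*o) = o*(o - 2)*(o + 3)*(o^3 - 7*o^2 + 12*o) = o^2*(o - 2)*(o + 3)*(o^2 - 7*o + 12) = o^2*(o - 3)*(o - 2)*(o + 3)*(o - 4)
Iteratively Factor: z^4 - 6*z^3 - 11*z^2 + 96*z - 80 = (z - 4)*(z^3 - 2*z^2 - 19*z + 20) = (z - 5)*(z - 4)*(z^2 + 3*z - 4) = (z - 5)*(z - 4)*(z + 4)*(z - 1)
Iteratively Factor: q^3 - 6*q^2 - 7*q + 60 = (q - 5)*(q^2 - q - 12) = (q - 5)*(q + 3)*(q - 4)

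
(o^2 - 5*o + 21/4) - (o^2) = 21/4 - 5*o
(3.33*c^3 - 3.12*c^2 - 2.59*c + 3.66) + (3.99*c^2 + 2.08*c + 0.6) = 3.33*c^3 + 0.87*c^2 - 0.51*c + 4.26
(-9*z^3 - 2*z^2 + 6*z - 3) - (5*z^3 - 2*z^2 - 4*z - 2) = -14*z^3 + 10*z - 1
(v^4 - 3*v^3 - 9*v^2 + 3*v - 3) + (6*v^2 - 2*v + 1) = v^4 - 3*v^3 - 3*v^2 + v - 2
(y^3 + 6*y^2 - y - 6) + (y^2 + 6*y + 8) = y^3 + 7*y^2 + 5*y + 2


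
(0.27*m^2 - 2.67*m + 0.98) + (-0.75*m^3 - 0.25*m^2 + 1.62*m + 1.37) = -0.75*m^3 + 0.02*m^2 - 1.05*m + 2.35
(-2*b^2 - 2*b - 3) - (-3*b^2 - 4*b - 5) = b^2 + 2*b + 2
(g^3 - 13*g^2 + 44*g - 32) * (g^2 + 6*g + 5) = g^5 - 7*g^4 - 29*g^3 + 167*g^2 + 28*g - 160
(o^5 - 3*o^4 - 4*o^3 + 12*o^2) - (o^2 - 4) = o^5 - 3*o^4 - 4*o^3 + 11*o^2 + 4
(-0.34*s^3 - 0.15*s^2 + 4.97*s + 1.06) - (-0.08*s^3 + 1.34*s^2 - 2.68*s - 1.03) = -0.26*s^3 - 1.49*s^2 + 7.65*s + 2.09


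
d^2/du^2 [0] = 0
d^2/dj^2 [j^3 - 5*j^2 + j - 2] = 6*j - 10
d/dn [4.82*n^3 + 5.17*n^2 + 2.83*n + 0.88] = 14.46*n^2 + 10.34*n + 2.83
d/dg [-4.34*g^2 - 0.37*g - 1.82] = -8.68*g - 0.37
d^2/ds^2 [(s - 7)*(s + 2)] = 2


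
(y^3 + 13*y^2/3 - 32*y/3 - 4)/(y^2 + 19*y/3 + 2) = y - 2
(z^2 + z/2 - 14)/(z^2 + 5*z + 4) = (z - 7/2)/(z + 1)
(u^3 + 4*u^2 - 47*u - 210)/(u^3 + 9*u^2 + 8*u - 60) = (u - 7)/(u - 2)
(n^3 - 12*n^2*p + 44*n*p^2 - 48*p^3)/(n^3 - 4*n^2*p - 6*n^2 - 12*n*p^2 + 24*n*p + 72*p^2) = (n^2 - 6*n*p + 8*p^2)/(n^2 + 2*n*p - 6*n - 12*p)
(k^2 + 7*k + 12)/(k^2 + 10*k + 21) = (k + 4)/(k + 7)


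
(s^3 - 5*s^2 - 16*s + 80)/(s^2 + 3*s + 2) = (s^3 - 5*s^2 - 16*s + 80)/(s^2 + 3*s + 2)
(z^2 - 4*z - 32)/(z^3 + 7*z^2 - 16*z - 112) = (z - 8)/(z^2 + 3*z - 28)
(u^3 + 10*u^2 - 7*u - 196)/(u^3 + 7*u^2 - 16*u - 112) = (u + 7)/(u + 4)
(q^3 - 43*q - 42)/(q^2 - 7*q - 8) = (q^2 - q - 42)/(q - 8)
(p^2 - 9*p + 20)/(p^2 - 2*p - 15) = (p - 4)/(p + 3)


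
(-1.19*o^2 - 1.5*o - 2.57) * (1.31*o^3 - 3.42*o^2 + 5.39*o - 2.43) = -1.5589*o^5 + 2.1048*o^4 - 4.6508*o^3 + 3.5961*o^2 - 10.2073*o + 6.2451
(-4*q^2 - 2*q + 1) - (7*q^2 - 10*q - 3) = -11*q^2 + 8*q + 4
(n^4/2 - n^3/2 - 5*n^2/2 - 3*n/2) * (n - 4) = n^5/2 - 5*n^4/2 - n^3/2 + 17*n^2/2 + 6*n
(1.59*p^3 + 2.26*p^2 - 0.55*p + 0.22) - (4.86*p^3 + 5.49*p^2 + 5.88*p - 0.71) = -3.27*p^3 - 3.23*p^2 - 6.43*p + 0.93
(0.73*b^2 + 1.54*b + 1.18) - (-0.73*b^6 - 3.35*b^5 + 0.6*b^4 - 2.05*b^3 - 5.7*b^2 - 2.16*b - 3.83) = 0.73*b^6 + 3.35*b^5 - 0.6*b^4 + 2.05*b^3 + 6.43*b^2 + 3.7*b + 5.01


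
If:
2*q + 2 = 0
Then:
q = -1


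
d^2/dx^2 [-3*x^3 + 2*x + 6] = -18*x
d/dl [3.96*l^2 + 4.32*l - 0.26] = 7.92*l + 4.32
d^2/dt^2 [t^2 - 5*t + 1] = 2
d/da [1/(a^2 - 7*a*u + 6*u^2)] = (-2*a + 7*u)/(a^2 - 7*a*u + 6*u^2)^2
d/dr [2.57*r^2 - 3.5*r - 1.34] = 5.14*r - 3.5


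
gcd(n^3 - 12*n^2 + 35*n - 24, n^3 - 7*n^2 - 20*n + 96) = n^2 - 11*n + 24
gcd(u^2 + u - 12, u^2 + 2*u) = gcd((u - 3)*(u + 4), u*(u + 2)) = 1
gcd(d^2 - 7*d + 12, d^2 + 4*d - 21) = d - 3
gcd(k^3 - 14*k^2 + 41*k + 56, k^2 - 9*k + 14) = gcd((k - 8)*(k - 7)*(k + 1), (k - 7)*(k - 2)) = k - 7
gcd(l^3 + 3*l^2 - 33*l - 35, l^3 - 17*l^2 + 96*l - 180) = l - 5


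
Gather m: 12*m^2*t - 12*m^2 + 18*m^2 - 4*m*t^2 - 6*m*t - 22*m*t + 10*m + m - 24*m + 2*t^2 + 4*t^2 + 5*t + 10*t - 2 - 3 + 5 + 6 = m^2*(12*t + 6) + m*(-4*t^2 - 28*t - 13) + 6*t^2 + 15*t + 6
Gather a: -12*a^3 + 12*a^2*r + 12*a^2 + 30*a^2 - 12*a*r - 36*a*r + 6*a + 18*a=-12*a^3 + a^2*(12*r + 42) + a*(24 - 48*r)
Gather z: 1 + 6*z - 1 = 6*z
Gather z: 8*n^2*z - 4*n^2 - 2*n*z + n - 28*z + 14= -4*n^2 + n + z*(8*n^2 - 2*n - 28) + 14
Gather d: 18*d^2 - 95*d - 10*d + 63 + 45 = 18*d^2 - 105*d + 108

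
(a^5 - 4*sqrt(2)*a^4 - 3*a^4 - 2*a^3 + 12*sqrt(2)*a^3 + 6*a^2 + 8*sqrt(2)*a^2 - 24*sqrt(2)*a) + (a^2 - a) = a^5 - 4*sqrt(2)*a^4 - 3*a^4 - 2*a^3 + 12*sqrt(2)*a^3 + 7*a^2 + 8*sqrt(2)*a^2 - 24*sqrt(2)*a - a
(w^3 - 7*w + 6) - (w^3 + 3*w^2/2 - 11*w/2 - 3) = -3*w^2/2 - 3*w/2 + 9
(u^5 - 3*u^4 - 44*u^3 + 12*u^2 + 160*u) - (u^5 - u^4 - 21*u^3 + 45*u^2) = -2*u^4 - 23*u^3 - 33*u^2 + 160*u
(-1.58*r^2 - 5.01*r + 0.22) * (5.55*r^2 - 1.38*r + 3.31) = -8.769*r^4 - 25.6251*r^3 + 2.905*r^2 - 16.8867*r + 0.7282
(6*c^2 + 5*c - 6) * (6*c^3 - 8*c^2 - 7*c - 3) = 36*c^5 - 18*c^4 - 118*c^3 - 5*c^2 + 27*c + 18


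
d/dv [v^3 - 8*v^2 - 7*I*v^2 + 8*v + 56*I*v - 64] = 3*v^2 - 16*v - 14*I*v + 8 + 56*I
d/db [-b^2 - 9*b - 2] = -2*b - 9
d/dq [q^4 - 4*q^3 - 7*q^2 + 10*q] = 4*q^3 - 12*q^2 - 14*q + 10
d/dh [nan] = 0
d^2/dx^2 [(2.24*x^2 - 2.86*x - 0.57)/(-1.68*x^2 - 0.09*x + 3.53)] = (16.821504*x^3 - 70.051968*x^2 + 102.282768*x - 47.237698)/(4.741632*x^6 + 0.762048*x^5 - 29.848392*x^4 - 3.201687*x^3 + 62.717157*x^2 + 3.364443*x - 43.986977)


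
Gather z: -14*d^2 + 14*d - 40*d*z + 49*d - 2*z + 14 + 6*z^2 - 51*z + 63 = -14*d^2 + 63*d + 6*z^2 + z*(-40*d - 53) + 77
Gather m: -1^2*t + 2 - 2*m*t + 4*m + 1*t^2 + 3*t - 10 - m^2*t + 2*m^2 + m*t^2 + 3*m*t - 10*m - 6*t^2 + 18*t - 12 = m^2*(2 - t) + m*(t^2 + t - 6) - 5*t^2 + 20*t - 20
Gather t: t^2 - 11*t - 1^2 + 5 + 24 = t^2 - 11*t + 28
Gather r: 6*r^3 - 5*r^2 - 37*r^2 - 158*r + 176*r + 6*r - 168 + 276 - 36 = 6*r^3 - 42*r^2 + 24*r + 72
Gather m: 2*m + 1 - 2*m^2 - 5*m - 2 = -2*m^2 - 3*m - 1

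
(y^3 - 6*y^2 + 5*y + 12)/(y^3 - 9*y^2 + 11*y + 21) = (y - 4)/(y - 7)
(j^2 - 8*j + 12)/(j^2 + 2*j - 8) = (j - 6)/(j + 4)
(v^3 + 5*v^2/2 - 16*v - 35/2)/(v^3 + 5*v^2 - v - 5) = (v - 7/2)/(v - 1)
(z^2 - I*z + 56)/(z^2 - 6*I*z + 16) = (z + 7*I)/(z + 2*I)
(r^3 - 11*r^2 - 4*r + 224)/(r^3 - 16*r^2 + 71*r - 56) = (r + 4)/(r - 1)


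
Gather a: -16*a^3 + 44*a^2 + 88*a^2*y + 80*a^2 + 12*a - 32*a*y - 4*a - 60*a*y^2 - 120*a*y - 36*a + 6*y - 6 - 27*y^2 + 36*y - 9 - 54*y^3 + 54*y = -16*a^3 + a^2*(88*y + 124) + a*(-60*y^2 - 152*y - 28) - 54*y^3 - 27*y^2 + 96*y - 15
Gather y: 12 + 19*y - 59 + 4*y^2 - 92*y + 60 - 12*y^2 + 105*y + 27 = -8*y^2 + 32*y + 40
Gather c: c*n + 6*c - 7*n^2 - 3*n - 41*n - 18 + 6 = c*(n + 6) - 7*n^2 - 44*n - 12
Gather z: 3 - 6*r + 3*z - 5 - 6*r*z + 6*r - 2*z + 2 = z*(1 - 6*r)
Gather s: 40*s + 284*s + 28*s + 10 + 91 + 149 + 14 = 352*s + 264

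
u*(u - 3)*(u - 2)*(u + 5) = u^4 - 19*u^2 + 30*u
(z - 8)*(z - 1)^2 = z^3 - 10*z^2 + 17*z - 8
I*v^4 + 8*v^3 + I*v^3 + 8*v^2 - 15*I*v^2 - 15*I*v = v*(v - 5*I)*(v - 3*I)*(I*v + I)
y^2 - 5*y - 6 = (y - 6)*(y + 1)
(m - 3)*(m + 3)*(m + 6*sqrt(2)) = m^3 + 6*sqrt(2)*m^2 - 9*m - 54*sqrt(2)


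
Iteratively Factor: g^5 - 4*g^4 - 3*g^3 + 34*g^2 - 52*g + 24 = (g - 1)*(g^4 - 3*g^3 - 6*g^2 + 28*g - 24) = (g - 2)*(g - 1)*(g^3 - g^2 - 8*g + 12) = (g - 2)*(g - 1)*(g + 3)*(g^2 - 4*g + 4) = (g - 2)^2*(g - 1)*(g + 3)*(g - 2)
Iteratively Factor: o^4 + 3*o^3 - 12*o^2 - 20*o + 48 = (o - 2)*(o^3 + 5*o^2 - 2*o - 24) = (o - 2)*(o + 3)*(o^2 + 2*o - 8) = (o - 2)^2*(o + 3)*(o + 4)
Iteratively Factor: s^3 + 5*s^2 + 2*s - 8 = (s - 1)*(s^2 + 6*s + 8) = (s - 1)*(s + 2)*(s + 4)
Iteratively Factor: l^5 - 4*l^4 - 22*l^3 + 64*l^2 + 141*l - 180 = (l - 5)*(l^4 + l^3 - 17*l^2 - 21*l + 36) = (l - 5)*(l - 4)*(l^3 + 5*l^2 + 3*l - 9) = (l - 5)*(l - 4)*(l + 3)*(l^2 + 2*l - 3) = (l - 5)*(l - 4)*(l + 3)^2*(l - 1)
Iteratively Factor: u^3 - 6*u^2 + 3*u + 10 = (u - 5)*(u^2 - u - 2) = (u - 5)*(u + 1)*(u - 2)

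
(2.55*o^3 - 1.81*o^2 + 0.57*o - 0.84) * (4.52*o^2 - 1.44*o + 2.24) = 11.526*o^5 - 11.8532*o^4 + 10.8948*o^3 - 8.672*o^2 + 2.4864*o - 1.8816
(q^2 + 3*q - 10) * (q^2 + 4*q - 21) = q^4 + 7*q^3 - 19*q^2 - 103*q + 210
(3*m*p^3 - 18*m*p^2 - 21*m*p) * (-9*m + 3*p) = -27*m^2*p^3 + 162*m^2*p^2 + 189*m^2*p + 9*m*p^4 - 54*m*p^3 - 63*m*p^2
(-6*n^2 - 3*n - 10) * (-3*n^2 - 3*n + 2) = 18*n^4 + 27*n^3 + 27*n^2 + 24*n - 20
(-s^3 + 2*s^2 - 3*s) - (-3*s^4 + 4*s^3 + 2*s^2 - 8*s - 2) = 3*s^4 - 5*s^3 + 5*s + 2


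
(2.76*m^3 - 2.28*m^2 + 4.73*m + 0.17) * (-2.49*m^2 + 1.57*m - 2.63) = -6.8724*m^5 + 10.0104*m^4 - 22.6161*m^3 + 12.9992*m^2 - 12.173*m - 0.4471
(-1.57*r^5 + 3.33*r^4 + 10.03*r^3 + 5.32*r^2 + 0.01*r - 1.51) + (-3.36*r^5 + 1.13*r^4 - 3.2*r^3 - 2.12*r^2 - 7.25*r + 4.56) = -4.93*r^5 + 4.46*r^4 + 6.83*r^3 + 3.2*r^2 - 7.24*r + 3.05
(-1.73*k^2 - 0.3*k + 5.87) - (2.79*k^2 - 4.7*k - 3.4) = -4.52*k^2 + 4.4*k + 9.27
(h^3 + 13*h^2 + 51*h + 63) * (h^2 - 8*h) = h^5 + 5*h^4 - 53*h^3 - 345*h^2 - 504*h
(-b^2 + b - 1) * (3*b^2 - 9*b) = -3*b^4 + 12*b^3 - 12*b^2 + 9*b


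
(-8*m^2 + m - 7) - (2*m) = -8*m^2 - m - 7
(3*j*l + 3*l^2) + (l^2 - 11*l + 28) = 3*j*l + 4*l^2 - 11*l + 28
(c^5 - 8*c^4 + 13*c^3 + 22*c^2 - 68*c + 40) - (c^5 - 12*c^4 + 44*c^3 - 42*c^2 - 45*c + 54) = 4*c^4 - 31*c^3 + 64*c^2 - 23*c - 14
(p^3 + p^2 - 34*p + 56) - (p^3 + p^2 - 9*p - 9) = 65 - 25*p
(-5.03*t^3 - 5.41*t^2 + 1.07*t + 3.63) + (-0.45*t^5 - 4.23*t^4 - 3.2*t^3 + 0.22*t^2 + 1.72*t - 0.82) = -0.45*t^5 - 4.23*t^4 - 8.23*t^3 - 5.19*t^2 + 2.79*t + 2.81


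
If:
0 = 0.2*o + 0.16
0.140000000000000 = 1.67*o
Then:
No Solution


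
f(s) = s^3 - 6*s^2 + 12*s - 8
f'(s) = 3*s^2 - 12*s + 12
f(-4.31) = -251.24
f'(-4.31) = 119.45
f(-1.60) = -46.66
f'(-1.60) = 38.88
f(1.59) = -0.07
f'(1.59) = 0.50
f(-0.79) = -21.72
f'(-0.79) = 23.35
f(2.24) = 0.01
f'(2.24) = 0.17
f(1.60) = -0.06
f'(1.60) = 0.48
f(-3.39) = -156.59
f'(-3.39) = 87.16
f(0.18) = -6.03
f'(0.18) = 9.94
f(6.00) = 64.00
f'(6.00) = 48.00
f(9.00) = 343.00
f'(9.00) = 147.00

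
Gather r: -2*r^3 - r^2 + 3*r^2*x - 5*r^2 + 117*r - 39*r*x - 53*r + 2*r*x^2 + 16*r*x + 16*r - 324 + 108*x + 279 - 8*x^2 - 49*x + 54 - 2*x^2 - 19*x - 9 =-2*r^3 + r^2*(3*x - 6) + r*(2*x^2 - 23*x + 80) - 10*x^2 + 40*x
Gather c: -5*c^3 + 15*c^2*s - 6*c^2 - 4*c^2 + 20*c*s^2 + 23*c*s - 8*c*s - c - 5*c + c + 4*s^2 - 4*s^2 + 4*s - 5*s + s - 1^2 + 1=-5*c^3 + c^2*(15*s - 10) + c*(20*s^2 + 15*s - 5)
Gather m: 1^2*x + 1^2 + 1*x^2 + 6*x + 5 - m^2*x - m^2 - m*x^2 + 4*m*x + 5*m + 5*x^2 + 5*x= m^2*(-x - 1) + m*(-x^2 + 4*x + 5) + 6*x^2 + 12*x + 6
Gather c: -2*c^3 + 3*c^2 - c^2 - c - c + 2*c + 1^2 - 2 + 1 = -2*c^3 + 2*c^2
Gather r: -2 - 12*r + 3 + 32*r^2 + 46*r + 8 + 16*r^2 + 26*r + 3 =48*r^2 + 60*r + 12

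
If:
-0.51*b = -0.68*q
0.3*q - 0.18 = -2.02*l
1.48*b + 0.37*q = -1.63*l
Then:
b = -0.09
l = 0.10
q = -0.07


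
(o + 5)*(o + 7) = o^2 + 12*o + 35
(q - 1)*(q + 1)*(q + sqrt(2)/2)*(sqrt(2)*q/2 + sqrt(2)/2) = sqrt(2)*q^4/2 + q^3/2 + sqrt(2)*q^3/2 - sqrt(2)*q^2/2 + q^2/2 - sqrt(2)*q/2 - q/2 - 1/2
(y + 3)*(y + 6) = y^2 + 9*y + 18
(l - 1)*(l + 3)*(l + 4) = l^3 + 6*l^2 + 5*l - 12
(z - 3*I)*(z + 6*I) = z^2 + 3*I*z + 18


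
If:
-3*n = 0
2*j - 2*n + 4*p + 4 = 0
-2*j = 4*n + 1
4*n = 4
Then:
No Solution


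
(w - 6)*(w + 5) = w^2 - w - 30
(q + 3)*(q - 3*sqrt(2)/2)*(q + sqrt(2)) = q^3 - sqrt(2)*q^2/2 + 3*q^2 - 3*q - 3*sqrt(2)*q/2 - 9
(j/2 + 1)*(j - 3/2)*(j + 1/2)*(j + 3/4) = j^4/2 + 7*j^3/8 - j^2 - 57*j/32 - 9/16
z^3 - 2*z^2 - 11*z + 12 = (z - 4)*(z - 1)*(z + 3)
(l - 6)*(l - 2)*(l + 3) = l^3 - 5*l^2 - 12*l + 36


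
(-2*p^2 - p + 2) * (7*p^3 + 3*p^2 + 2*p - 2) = -14*p^5 - 13*p^4 + 7*p^3 + 8*p^2 + 6*p - 4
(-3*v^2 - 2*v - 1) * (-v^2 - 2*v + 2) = 3*v^4 + 8*v^3 - v^2 - 2*v - 2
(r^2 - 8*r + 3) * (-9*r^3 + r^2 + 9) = -9*r^5 + 73*r^4 - 35*r^3 + 12*r^2 - 72*r + 27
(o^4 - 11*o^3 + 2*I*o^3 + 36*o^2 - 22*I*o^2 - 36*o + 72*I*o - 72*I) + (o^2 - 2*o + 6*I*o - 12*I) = o^4 - 11*o^3 + 2*I*o^3 + 37*o^2 - 22*I*o^2 - 38*o + 78*I*o - 84*I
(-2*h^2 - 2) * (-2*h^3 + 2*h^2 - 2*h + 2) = 4*h^5 - 4*h^4 + 8*h^3 - 8*h^2 + 4*h - 4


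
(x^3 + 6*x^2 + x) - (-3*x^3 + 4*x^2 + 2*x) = 4*x^3 + 2*x^2 - x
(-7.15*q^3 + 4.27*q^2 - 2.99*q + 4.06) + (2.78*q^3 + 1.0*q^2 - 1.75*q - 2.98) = -4.37*q^3 + 5.27*q^2 - 4.74*q + 1.08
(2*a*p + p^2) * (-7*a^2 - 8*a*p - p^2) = -14*a^3*p - 23*a^2*p^2 - 10*a*p^3 - p^4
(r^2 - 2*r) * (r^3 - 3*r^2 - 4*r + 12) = r^5 - 5*r^4 + 2*r^3 + 20*r^2 - 24*r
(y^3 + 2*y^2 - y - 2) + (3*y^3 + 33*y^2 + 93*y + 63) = 4*y^3 + 35*y^2 + 92*y + 61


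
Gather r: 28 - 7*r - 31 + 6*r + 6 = 3 - r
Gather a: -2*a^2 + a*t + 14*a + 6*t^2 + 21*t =-2*a^2 + a*(t + 14) + 6*t^2 + 21*t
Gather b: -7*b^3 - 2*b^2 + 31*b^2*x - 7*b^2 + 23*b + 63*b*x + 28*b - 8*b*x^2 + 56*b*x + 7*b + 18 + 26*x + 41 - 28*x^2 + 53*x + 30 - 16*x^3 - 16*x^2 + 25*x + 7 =-7*b^3 + b^2*(31*x - 9) + b*(-8*x^2 + 119*x + 58) - 16*x^3 - 44*x^2 + 104*x + 96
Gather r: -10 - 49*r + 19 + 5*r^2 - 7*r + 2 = 5*r^2 - 56*r + 11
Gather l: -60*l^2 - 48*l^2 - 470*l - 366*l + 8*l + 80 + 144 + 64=-108*l^2 - 828*l + 288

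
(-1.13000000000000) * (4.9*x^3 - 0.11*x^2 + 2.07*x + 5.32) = -5.537*x^3 + 0.1243*x^2 - 2.3391*x - 6.0116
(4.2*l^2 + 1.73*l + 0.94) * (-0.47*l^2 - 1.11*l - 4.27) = -1.974*l^4 - 5.4751*l^3 - 20.2961*l^2 - 8.4305*l - 4.0138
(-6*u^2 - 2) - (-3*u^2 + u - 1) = -3*u^2 - u - 1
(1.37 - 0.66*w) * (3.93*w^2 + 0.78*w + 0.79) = -2.5938*w^3 + 4.8693*w^2 + 0.5472*w + 1.0823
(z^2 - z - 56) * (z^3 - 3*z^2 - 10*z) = z^5 - 4*z^4 - 63*z^3 + 178*z^2 + 560*z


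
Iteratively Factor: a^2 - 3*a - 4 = (a - 4)*(a + 1)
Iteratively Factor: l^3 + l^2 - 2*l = (l - 1)*(l^2 + 2*l) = l*(l - 1)*(l + 2)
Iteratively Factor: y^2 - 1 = (y + 1)*(y - 1)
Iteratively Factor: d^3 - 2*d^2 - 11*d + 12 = (d + 3)*(d^2 - 5*d + 4) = (d - 4)*(d + 3)*(d - 1)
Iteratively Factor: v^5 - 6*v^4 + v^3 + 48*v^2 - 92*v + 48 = (v + 3)*(v^4 - 9*v^3 + 28*v^2 - 36*v + 16) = (v - 2)*(v + 3)*(v^3 - 7*v^2 + 14*v - 8) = (v - 4)*(v - 2)*(v + 3)*(v^2 - 3*v + 2) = (v - 4)*(v - 2)*(v - 1)*(v + 3)*(v - 2)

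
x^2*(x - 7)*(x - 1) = x^4 - 8*x^3 + 7*x^2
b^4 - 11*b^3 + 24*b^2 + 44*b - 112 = (b - 7)*(b - 4)*(b - 2)*(b + 2)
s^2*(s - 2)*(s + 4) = s^4 + 2*s^3 - 8*s^2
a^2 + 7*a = a*(a + 7)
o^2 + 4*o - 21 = (o - 3)*(o + 7)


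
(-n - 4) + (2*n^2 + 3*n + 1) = 2*n^2 + 2*n - 3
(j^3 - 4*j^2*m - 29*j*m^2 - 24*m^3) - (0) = j^3 - 4*j^2*m - 29*j*m^2 - 24*m^3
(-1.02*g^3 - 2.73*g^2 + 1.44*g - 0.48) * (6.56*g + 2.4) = -6.6912*g^4 - 20.3568*g^3 + 2.8944*g^2 + 0.3072*g - 1.152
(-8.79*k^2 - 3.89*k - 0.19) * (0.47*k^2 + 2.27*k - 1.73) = -4.1313*k^4 - 21.7816*k^3 + 6.2871*k^2 + 6.2984*k + 0.3287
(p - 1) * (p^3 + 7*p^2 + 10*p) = p^4 + 6*p^3 + 3*p^2 - 10*p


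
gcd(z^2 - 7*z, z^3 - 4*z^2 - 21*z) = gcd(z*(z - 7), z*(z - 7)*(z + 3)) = z^2 - 7*z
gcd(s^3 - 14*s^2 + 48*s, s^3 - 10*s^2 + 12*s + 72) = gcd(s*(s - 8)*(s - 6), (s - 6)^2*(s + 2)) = s - 6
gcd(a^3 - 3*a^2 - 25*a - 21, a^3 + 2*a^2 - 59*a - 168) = a + 3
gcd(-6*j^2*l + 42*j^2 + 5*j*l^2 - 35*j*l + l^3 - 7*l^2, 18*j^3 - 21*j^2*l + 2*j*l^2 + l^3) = 6*j^2 - 5*j*l - l^2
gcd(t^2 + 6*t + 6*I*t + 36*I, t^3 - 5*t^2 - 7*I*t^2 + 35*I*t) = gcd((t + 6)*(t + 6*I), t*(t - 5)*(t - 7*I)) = 1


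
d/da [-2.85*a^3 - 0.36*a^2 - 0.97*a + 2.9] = -8.55*a^2 - 0.72*a - 0.97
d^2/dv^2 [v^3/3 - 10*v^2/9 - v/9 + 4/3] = 2*v - 20/9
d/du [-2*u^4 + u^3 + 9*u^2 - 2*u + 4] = -8*u^3 + 3*u^2 + 18*u - 2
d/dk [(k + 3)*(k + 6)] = 2*k + 9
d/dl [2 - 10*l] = -10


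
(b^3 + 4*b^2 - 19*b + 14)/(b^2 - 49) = (b^2 - 3*b + 2)/(b - 7)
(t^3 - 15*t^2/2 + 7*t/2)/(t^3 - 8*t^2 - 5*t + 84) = t*(2*t - 1)/(2*(t^2 - t - 12))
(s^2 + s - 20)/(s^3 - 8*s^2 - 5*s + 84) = (s + 5)/(s^2 - 4*s - 21)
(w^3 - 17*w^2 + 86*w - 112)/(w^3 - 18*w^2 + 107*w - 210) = (w^2 - 10*w + 16)/(w^2 - 11*w + 30)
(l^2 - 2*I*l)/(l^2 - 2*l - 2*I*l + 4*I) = l/(l - 2)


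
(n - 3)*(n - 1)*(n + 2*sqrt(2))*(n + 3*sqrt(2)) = n^4 - 4*n^3 + 5*sqrt(2)*n^3 - 20*sqrt(2)*n^2 + 15*n^2 - 48*n + 15*sqrt(2)*n + 36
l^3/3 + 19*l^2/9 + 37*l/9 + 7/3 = (l/3 + 1)*(l + 1)*(l + 7/3)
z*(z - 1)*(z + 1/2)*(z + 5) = z^4 + 9*z^3/2 - 3*z^2 - 5*z/2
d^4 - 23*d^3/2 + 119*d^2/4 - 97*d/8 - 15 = (d - 8)*(d - 5/2)*(d - 3/2)*(d + 1/2)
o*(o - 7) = o^2 - 7*o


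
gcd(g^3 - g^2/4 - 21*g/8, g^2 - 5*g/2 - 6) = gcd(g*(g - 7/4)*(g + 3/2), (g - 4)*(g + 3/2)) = g + 3/2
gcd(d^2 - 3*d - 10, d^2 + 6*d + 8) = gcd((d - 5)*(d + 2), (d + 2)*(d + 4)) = d + 2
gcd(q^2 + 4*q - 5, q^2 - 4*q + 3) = q - 1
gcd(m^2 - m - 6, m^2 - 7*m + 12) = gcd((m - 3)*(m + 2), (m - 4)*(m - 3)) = m - 3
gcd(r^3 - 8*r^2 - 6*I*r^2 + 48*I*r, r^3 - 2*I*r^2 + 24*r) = r^2 - 6*I*r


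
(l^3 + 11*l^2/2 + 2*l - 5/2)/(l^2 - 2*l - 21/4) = 2*(-2*l^3 - 11*l^2 - 4*l + 5)/(-4*l^2 + 8*l + 21)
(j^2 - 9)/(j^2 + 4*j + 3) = (j - 3)/(j + 1)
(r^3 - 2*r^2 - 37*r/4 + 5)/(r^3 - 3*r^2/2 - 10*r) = (r - 1/2)/r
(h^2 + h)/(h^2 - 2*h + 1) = h*(h + 1)/(h^2 - 2*h + 1)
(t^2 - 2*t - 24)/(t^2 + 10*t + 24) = (t - 6)/(t + 6)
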